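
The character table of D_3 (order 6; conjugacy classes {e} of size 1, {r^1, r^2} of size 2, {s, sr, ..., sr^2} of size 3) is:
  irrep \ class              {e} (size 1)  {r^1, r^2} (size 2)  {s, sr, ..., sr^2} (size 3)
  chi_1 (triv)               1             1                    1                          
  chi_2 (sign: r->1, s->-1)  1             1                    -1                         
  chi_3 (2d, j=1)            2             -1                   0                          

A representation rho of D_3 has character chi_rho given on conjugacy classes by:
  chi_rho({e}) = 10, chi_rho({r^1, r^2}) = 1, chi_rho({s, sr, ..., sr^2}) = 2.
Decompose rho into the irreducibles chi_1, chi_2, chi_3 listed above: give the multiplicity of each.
Multiplicities: chi_1: 3, chi_2: 1, chi_3: 3.

Explanation: Use <chi_rho, chi> = (1/|G|) sum_C |C| * chi_rho(C) * conj(chi(C)) with |G| = 6 for each irreducible chi in the table:
  <chi_rho, chi_1> = (1/6)[1*(10)*conj(1) + 2*(1)*conj(1) + 3*(2)*conj(1)]
      = (1/6)[(10) + (2) + (6)] = 18/6 = 3
  <chi_rho, chi_2> = (1/6)[1*(10)*conj(1) + 2*(1)*conj(1) + 3*(2)*conj(-1)]
      = (1/6)[(10) + (2) + (-6)] = 6/6 = 1
  <chi_rho, chi_3> = (1/6)[1*(10)*conj(2) + 2*(1)*conj(-1) + 3*(2)*conj(0)]
      = (1/6)[(20) + (-2) + (0)] = 18/6 = 3
Dimension check: dim(rho) = sum (mult * dim) = 3*1 + 1*1 + 3*2 = 10 = chi_rho(e) = 10.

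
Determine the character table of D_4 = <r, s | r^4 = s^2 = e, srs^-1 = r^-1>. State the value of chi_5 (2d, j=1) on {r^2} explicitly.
Conjugacy classes: {e} of size 1, {r^2} of size 1, {r^1, r^3} of size 2, {s, sr^2, ...} of size 2, {sr, sr^3, ...} of size 2.
Character table:
  irrep \ class              {e} (size 1)  {r^2} (size 1)  {r^1, r^3} (size 2)  {s, sr^2, ...} (size 2)  {sr, sr^3, ...} (size 2)
  chi_1 (triv)               1             1               1                    1                        1                       
  chi_2 (sign: r->1, s->-1)  1             1               1                    -1                       -1                      
  chi_3 (r->-1, s->1)        1             1               -1                   1                        -1                      
  chi_4 (r->-1, s->-1)       1             1               -1                   -1                       1                       
  chi_5 (2d, j=1)            2             -2              0                    0                        0                       

Spot check: chi_5 (2d, j=1) on {r^2} = -2.

Details: D_4 has order 2*4 = 8 with 5 conjugacy classes, hence 5 irreducibles. Sum of squared dims 1 + 1 + 1 + 1 + 4 = 8 = |G|. Linear characters come from the abelianisation; the 2-dimensional irreps have character r^k -> 2*cos(2*pi*j*k/4), reflections -> 0.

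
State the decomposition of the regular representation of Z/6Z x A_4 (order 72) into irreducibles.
Each irreducible V_i of dimension d_i appears with multiplicity d_i, i.e. rho_reg = (direct sum over all irreducibles V_i) d_i V_i. The irreducible dimensions for Z/6Z x A_4 are 1, 1, 1, 1, 1, 1, 1, 1, 1, 1, 1, 1, 1, 1, 1, 1, 1, 1, 3, 3, 3, 3, 3, 3: 18 irreducibles of dimension 1, each with multiplicity 1; 6 irreducibles of dimension 3, each with multiplicity 3. Total dimension 18*1*1 + 6*3*3 = 72 = |G|.

Solution. General theorem: in the regular representation of a finite group G, each irreducible appears with multiplicity equal to its dimension. Check: dim(rho_reg) = sum d_i^2 = 1 + 1 + 1 + 1 + 1 + 1 + 1 + 1 + 1 + 1 + 1 + 1 + 1 + 1 + 1 + 1 + 1 + 1 + 9 + 9 + 9 + 9 + 9 + 9 = 72 = |G|.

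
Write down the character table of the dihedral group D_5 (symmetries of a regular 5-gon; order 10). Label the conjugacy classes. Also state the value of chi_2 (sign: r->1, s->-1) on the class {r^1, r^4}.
Conjugacy classes: {e} of size 1, {r^1, r^4} of size 2, {r^2, r^3} of size 2, {s, sr, ..., sr^4} of size 5.
Character table:
  irrep \ class              {e} (size 1)  {r^1, r^4} (size 2)  {r^2, r^3} (size 2)  {s, sr, ..., sr^4} (size 5)
  chi_1 (triv)               1             1                    1                    1                          
  chi_2 (sign: r->1, s->-1)  1             1                    1                    -1                         
  chi_3 (2d, j=1)            2             -1/2 + sqrt(5)/2     -sqrt(5)/2 - 1/2     0                          
  chi_4 (2d, j=2)            2             -sqrt(5)/2 - 1/2     -1/2 + sqrt(5)/2     0                          

Spot check: chi_2 (sign: r->1, s->-1) on {r^1, r^4} = 1.

D_5 has order 2*5 = 10 with 4 conjugacy classes, hence 4 irreducibles. Sum of squared dims 1 + 1 + 4 + 4 = 10 = |G|. Linear characters come from the abelianisation; the 2-dimensional irreps have character r^k -> 2*cos(2*pi*j*k/5), reflections -> 0.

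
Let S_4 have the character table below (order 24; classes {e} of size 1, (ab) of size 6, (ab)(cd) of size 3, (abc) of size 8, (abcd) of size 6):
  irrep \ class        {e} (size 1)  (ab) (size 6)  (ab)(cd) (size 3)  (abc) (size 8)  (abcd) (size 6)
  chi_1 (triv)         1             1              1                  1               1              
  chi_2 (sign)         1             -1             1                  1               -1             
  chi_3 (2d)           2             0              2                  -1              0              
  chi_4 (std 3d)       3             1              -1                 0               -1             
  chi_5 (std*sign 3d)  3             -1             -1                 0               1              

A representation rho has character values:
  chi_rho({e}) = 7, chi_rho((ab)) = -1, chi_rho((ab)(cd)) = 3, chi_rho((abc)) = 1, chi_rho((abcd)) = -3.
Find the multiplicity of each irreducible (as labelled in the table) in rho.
Multiplicities: chi_1: 0, chi_2: 2, chi_3: 1, chi_4: 1, chi_5: 0.

Details: Use <chi_rho, chi> = (1/|G|) sum_C |C| * chi_rho(C) * conj(chi(C)) with |G| = 24 for each irreducible chi in the table:
  <chi_rho, chi_1> = (1/24)[1*(7)*conj(1) + 6*(-1)*conj(1) + 3*(3)*conj(1) + 8*(1)*conj(1) + 6*(-3)*conj(1)]
      = (1/24)[(7) + (-6) + (9) + (8) + (-18)] = 0/24 = 0
  <chi_rho, chi_2> = (1/24)[1*(7)*conj(1) + 6*(-1)*conj(-1) + 3*(3)*conj(1) + 8*(1)*conj(1) + 6*(-3)*conj(-1)]
      = (1/24)[(7) + (6) + (9) + (8) + (18)] = 48/24 = 2
  <chi_rho, chi_3> = (1/24)[1*(7)*conj(2) + 6*(-1)*conj(0) + 3*(3)*conj(2) + 8*(1)*conj(-1) + 6*(-3)*conj(0)]
      = (1/24)[(14) + (0) + (18) + (-8) + (0)] = 24/24 = 1
  <chi_rho, chi_4> = (1/24)[1*(7)*conj(3) + 6*(-1)*conj(1) + 3*(3)*conj(-1) + 8*(1)*conj(0) + 6*(-3)*conj(-1)]
      = (1/24)[(21) + (-6) + (-9) + (0) + (18)] = 24/24 = 1
  <chi_rho, chi_5> = (1/24)[1*(7)*conj(3) + 6*(-1)*conj(-1) + 3*(3)*conj(-1) + 8*(1)*conj(0) + 6*(-3)*conj(1)]
      = (1/24)[(21) + (6) + (-9) + (0) + (-18)] = 0/24 = 0
Dimension check: dim(rho) = sum (mult * dim) = 0*1 + 2*1 + 1*2 + 1*3 + 0*3 = 7 = chi_rho(e) = 7.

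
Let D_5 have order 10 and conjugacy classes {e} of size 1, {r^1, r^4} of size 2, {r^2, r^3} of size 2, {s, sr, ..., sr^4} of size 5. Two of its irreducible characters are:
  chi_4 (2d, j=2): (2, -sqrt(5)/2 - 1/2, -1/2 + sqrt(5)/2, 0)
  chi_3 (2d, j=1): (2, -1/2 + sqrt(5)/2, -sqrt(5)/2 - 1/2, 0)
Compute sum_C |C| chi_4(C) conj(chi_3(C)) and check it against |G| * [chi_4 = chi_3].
Sum = 0; so <chi_4, chi_3> = 0 (distinct irreducibles are orthogonal).

Compute term by term over conjugacy classes (|C| * chi_4(C) * conj(chi_3(C))):
  1*(2)*conj(2) + 2*(-sqrt(5)/2 - 1/2)*conj(-1/2 + sqrt(5)/2) + 2*(-1/2 + sqrt(5)/2)*conj(-sqrt(5)/2 - 1/2) + 5*(0)*conj(0)
  = (4) + (-2) + (-2) + (0)
  = 0.
Dividing by |G| = 10 gives 0/10 = 0, matching the row-orthogonality relation <chi_4, chi_3> = [chi_4 = chi_3].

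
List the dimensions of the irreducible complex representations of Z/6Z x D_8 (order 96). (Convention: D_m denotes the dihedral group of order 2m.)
Dimensions: 1, 1, 1, 1, 1, 1, 1, 1, 1, 1, 1, 1, 1, 1, 1, 1, 1, 1, 1, 1, 1, 1, 1, 1, 2, 2, 2, 2, 2, 2, 2, 2, 2, 2, 2, 2, 2, 2, 2, 2, 2, 2

Justification: There are 42 irreducibles (= number of conjugacy classes). Their dimensions d_i satisfy sum d_i^2 = |G| = 96: 1 + 1 + 1 + 1 + 1 + 1 + 1 + 1 + 1 + 1 + 1 + 1 + 1 + 1 + 1 + 1 + 1 + 1 + 1 + 1 + 1 + 1 + 1 + 1 + 4 + 4 + 4 + 4 + 4 + 4 + 4 + 4 + 4 + 4 + 4 + 4 + 4 + 4 + 4 + 4 + 4 + 4 = 96. (For the product with Z/6Z: each of the 6 1-dim characters of Z/6Z tensors with each irrep of D_8, giving 6 copies of each D_8-dimension.)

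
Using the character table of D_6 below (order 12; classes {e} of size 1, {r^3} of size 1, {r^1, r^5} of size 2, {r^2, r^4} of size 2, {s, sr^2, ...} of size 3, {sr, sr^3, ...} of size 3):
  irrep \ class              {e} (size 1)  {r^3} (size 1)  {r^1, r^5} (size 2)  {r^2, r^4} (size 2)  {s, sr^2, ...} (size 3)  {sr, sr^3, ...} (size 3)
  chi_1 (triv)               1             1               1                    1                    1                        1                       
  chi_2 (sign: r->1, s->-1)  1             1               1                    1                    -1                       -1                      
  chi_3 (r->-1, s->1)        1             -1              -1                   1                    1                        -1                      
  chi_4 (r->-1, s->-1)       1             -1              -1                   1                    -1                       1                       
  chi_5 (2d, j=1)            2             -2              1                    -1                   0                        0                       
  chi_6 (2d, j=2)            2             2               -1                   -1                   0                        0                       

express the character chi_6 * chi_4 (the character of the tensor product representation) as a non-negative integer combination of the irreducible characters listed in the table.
chi_6 tensor chi_4 = chi_5 (all other irreducibles have multiplicity 0).

Solution. The character of a tensor product is the pointwise product (chi_6 * chi_4)(C) = chi_6(C) * chi_4(C):
  {e}: (2)*(1), {r^3}: (2)*(-1), {r^1, r^5}: (-1)*(-1), {r^2, r^4}: (-1)*(1), {s, sr^2, ...}: (0)*(-1), {sr, sr^3, ...}: (0)*(1)
so (chi_6 * chi_4) takes values
  {e} -> 2, {r^3} -> -2, {r^1, r^5} -> 1, {r^2, r^4} -> -1, {s, sr^2, ...} -> 0, {sr, sr^3, ...} -> 0.
Now take the inner product of this character with each irreducible chi from the table, <chi_6*chi_4, chi> = (1/12) sum_C |C| (chi_6*chi_4)(C) conj(chi(C)):
  <chi_6*chi_4, chi_1> = (1/12)[1*(2)*conj(1) + 1*(-2)*conj(1) + 2*(1)*conj(1) + 2*(-1)*conj(1) + 3*(0)*conj(1) + 3*(0)*conj(1)]
      = (1/12)[(2) + (-2) + (2) + (-2) + (0) + (0)] = 0/12 = 0
  <chi_6*chi_4, chi_2> = (1/12)[1*(2)*conj(1) + 1*(-2)*conj(1) + 2*(1)*conj(1) + 2*(-1)*conj(1) + 3*(0)*conj(-1) + 3*(0)*conj(-1)]
      = (1/12)[(2) + (-2) + (2) + (-2) + (0) + (0)] = 0/12 = 0
  <chi_6*chi_4, chi_3> = (1/12)[1*(2)*conj(1) + 1*(-2)*conj(-1) + 2*(1)*conj(-1) + 2*(-1)*conj(1) + 3*(0)*conj(1) + 3*(0)*conj(-1)]
      = (1/12)[(2) + (2) + (-2) + (-2) + (0) + (0)] = 0/12 = 0
  <chi_6*chi_4, chi_4> = (1/12)[1*(2)*conj(1) + 1*(-2)*conj(-1) + 2*(1)*conj(-1) + 2*(-1)*conj(1) + 3*(0)*conj(-1) + 3*(0)*conj(1)]
      = (1/12)[(2) + (2) + (-2) + (-2) + (0) + (0)] = 0/12 = 0
  <chi_6*chi_4, chi_5> = (1/12)[1*(2)*conj(2) + 1*(-2)*conj(-2) + 2*(1)*conj(1) + 2*(-1)*conj(-1) + 3*(0)*conj(0) + 3*(0)*conj(0)]
      = (1/12)[(4) + (4) + (2) + (2) + (0) + (0)] = 12/12 = 1
  <chi_6*chi_4, chi_6> = (1/12)[1*(2)*conj(2) + 1*(-2)*conj(2) + 2*(1)*conj(-1) + 2*(-1)*conj(-1) + 3*(0)*conj(0) + 3*(0)*conj(0)]
      = (1/12)[(4) + (-4) + (-2) + (2) + (0) + (0)] = 0/12 = 0
Hence the multiplicities are chi_5: 1. Dimension check: dim(chi_6)*dim(chi_4) = 2*1 = 2 and sum (mult * dim) = 1*2 = 2.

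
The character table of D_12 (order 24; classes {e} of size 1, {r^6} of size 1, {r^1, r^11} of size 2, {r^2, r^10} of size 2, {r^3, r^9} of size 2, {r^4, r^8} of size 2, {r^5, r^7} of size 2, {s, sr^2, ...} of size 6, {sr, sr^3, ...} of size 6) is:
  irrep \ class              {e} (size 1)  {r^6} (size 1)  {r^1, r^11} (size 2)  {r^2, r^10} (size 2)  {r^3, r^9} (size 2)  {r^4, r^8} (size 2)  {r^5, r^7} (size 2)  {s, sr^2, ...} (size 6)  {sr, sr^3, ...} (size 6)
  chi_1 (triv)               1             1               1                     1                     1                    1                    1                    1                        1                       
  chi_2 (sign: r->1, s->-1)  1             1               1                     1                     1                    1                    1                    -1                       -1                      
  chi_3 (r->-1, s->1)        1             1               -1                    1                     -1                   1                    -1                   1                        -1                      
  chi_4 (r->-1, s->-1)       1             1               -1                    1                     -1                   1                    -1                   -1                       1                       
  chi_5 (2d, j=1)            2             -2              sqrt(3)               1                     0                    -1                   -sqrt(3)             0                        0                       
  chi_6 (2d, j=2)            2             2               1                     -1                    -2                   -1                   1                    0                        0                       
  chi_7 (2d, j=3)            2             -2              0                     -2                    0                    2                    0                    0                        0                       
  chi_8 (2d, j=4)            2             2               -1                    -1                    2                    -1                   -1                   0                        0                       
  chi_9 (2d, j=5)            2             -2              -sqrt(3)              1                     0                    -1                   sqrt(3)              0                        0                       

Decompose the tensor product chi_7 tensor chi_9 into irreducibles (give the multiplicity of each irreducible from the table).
chi_7 tensor chi_9 = chi_6 + chi_8 (all other irreducibles have multiplicity 0).

The character of a tensor product is the pointwise product (chi_7 * chi_9)(C) = chi_7(C) * chi_9(C):
  {e}: (2)*(2), {r^6}: (-2)*(-2), {r^1, r^11}: (0)*(-sqrt(3)), {r^2, r^10}: (-2)*(1), {r^3, r^9}: (0)*(0), {r^4, r^8}: (2)*(-1), {r^5, r^7}: (0)*(sqrt(3)), {s, sr^2, ...}: (0)*(0), {sr, sr^3, ...}: (0)*(0)
so (chi_7 * chi_9) takes values
  {e} -> 4, {r^6} -> 4, {r^1, r^11} -> 0, {r^2, r^10} -> -2, {r^3, r^9} -> 0, {r^4, r^8} -> -2, {r^5, r^7} -> 0, {s, sr^2, ...} -> 0, {sr, sr^3, ...} -> 0.
Now take the inner product of this character with each irreducible chi from the table, <chi_7*chi_9, chi> = (1/24) sum_C |C| (chi_7*chi_9)(C) conj(chi(C)):
  <chi_7*chi_9, chi_1> = (1/24)[1*(4)*conj(1) + 1*(4)*conj(1) + 2*(0)*conj(1) + 2*(-2)*conj(1) + 2*(0)*conj(1) + 2*(-2)*conj(1) + 2*(0)*conj(1) + 6*(0)*conj(1) + 6*(0)*conj(1)]
      = (1/24)[(4) + (4) + (0) + (-4) + (0) + (-4) + (0) + (0) + (0)] = 0/24 = 0
  <chi_7*chi_9, chi_2> = (1/24)[1*(4)*conj(1) + 1*(4)*conj(1) + 2*(0)*conj(1) + 2*(-2)*conj(1) + 2*(0)*conj(1) + 2*(-2)*conj(1) + 2*(0)*conj(1) + 6*(0)*conj(-1) + 6*(0)*conj(-1)]
      = (1/24)[(4) + (4) + (0) + (-4) + (0) + (-4) + (0) + (0) + (0)] = 0/24 = 0
  <chi_7*chi_9, chi_3> = (1/24)[1*(4)*conj(1) + 1*(4)*conj(1) + 2*(0)*conj(-1) + 2*(-2)*conj(1) + 2*(0)*conj(-1) + 2*(-2)*conj(1) + 2*(0)*conj(-1) + 6*(0)*conj(1) + 6*(0)*conj(-1)]
      = (1/24)[(4) + (4) + (0) + (-4) + (0) + (-4) + (0) + (0) + (0)] = 0/24 = 0
  <chi_7*chi_9, chi_4> = (1/24)[1*(4)*conj(1) + 1*(4)*conj(1) + 2*(0)*conj(-1) + 2*(-2)*conj(1) + 2*(0)*conj(-1) + 2*(-2)*conj(1) + 2*(0)*conj(-1) + 6*(0)*conj(-1) + 6*(0)*conj(1)]
      = (1/24)[(4) + (4) + (0) + (-4) + (0) + (-4) + (0) + (0) + (0)] = 0/24 = 0
  <chi_7*chi_9, chi_5> = (1/24)[1*(4)*conj(2) + 1*(4)*conj(-2) + 2*(0)*conj(sqrt(3)) + 2*(-2)*conj(1) + 2*(0)*conj(0) + 2*(-2)*conj(-1) + 2*(0)*conj(-sqrt(3)) + 6*(0)*conj(0) + 6*(0)*conj(0)]
      = (1/24)[(8) + (-8) + (0) + (-4) + (0) + (4) + (0) + (0) + (0)] = 0/24 = 0
  <chi_7*chi_9, chi_6> = (1/24)[1*(4)*conj(2) + 1*(4)*conj(2) + 2*(0)*conj(1) + 2*(-2)*conj(-1) + 2*(0)*conj(-2) + 2*(-2)*conj(-1) + 2*(0)*conj(1) + 6*(0)*conj(0) + 6*(0)*conj(0)]
      = (1/24)[(8) + (8) + (0) + (4) + (0) + (4) + (0) + (0) + (0)] = 24/24 = 1
  <chi_7*chi_9, chi_7> = (1/24)[1*(4)*conj(2) + 1*(4)*conj(-2) + 2*(0)*conj(0) + 2*(-2)*conj(-2) + 2*(0)*conj(0) + 2*(-2)*conj(2) + 2*(0)*conj(0) + 6*(0)*conj(0) + 6*(0)*conj(0)]
      = (1/24)[(8) + (-8) + (0) + (8) + (0) + (-8) + (0) + (0) + (0)] = 0/24 = 0
  <chi_7*chi_9, chi_8> = (1/24)[1*(4)*conj(2) + 1*(4)*conj(2) + 2*(0)*conj(-1) + 2*(-2)*conj(-1) + 2*(0)*conj(2) + 2*(-2)*conj(-1) + 2*(0)*conj(-1) + 6*(0)*conj(0) + 6*(0)*conj(0)]
      = (1/24)[(8) + (8) + (0) + (4) + (0) + (4) + (0) + (0) + (0)] = 24/24 = 1
  <chi_7*chi_9, chi_9> = (1/24)[1*(4)*conj(2) + 1*(4)*conj(-2) + 2*(0)*conj(-sqrt(3)) + 2*(-2)*conj(1) + 2*(0)*conj(0) + 2*(-2)*conj(-1) + 2*(0)*conj(sqrt(3)) + 6*(0)*conj(0) + 6*(0)*conj(0)]
      = (1/24)[(8) + (-8) + (0) + (-4) + (0) + (4) + (0) + (0) + (0)] = 0/24 = 0
Hence the multiplicities are chi_6: 1, chi_8: 1. Dimension check: dim(chi_7)*dim(chi_9) = 2*2 = 4 and sum (mult * dim) = 1*2 + 1*2 = 4.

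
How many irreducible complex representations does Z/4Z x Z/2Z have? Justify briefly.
8

Working: The number of irreducible complex representations of a finite group equals its number of conjugacy classes. Z/4Z x Z/2Z is abelian of order 8, so every element is its own conjugacy class: 8 classes, so Z/4Z x Z/2Z (order 8) has exactly 8 irreducible complex representations.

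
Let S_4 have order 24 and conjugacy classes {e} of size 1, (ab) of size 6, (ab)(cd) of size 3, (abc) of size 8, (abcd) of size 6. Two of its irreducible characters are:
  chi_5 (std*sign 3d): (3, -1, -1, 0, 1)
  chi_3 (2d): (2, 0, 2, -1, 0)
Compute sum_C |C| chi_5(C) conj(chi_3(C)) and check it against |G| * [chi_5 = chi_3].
Sum = 0; so <chi_5, chi_3> = 0 (distinct irreducibles are orthogonal).

Compute term by term over conjugacy classes (|C| * chi_5(C) * conj(chi_3(C))):
  1*(3)*conj(2) + 6*(-1)*conj(0) + 3*(-1)*conj(2) + 8*(0)*conj(-1) + 6*(1)*conj(0)
  = (6) + (0) + (-6) + (0) + (0)
  = 0.
Dividing by |G| = 24 gives 0/24 = 0, matching the row-orthogonality relation <chi_5, chi_3> = [chi_5 = chi_3].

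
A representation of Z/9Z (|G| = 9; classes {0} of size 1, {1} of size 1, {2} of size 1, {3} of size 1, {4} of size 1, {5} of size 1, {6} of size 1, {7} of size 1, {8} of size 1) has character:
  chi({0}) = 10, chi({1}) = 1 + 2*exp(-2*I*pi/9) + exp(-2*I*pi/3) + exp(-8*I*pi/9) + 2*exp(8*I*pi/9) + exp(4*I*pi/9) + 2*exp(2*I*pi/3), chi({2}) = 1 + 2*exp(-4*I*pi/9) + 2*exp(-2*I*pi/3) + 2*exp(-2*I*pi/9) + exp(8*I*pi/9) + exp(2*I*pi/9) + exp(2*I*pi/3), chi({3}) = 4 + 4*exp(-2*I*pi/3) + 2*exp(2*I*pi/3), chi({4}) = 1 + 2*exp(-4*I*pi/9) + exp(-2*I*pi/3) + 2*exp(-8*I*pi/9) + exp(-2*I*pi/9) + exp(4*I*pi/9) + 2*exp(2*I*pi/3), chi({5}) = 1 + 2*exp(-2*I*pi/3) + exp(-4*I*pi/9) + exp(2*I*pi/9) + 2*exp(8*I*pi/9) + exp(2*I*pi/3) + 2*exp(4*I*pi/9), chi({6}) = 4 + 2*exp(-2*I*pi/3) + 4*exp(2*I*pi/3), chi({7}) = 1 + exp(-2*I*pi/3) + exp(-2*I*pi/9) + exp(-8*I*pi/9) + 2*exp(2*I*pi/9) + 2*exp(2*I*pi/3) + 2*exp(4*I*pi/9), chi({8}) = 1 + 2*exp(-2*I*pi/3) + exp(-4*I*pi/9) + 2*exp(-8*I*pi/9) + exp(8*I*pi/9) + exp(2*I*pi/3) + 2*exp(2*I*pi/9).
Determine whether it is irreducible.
Not irreducible (reducible): <chi, chi> = 16 > 1.

Proof sketch: <chi, chi> = (1/|G|) sum_C |C| * |chi(C)|^2 = (1/9)[1*|10|^2 + 1*|1 + 2*exp(-2*I*pi/9) + exp(-2*I*pi/3) + exp(-8*I*pi/9) + 2*exp(8*I*pi/9) + exp(4*I*pi/9) + 2*exp(2*I*pi/3)|^2 + 1*|1 + 2*exp(-4*I*pi/9) + 2*exp(-2*I*pi/3) + 2*exp(-2*I*pi/9) + exp(8*I*pi/9) + exp(2*I*pi/9) + exp(2*I*pi/3)|^2 + 1*|4 + 4*exp(-2*I*pi/3) + 2*exp(2*I*pi/3)|^2 + 1*|1 + 2*exp(-4*I*pi/9) + exp(-2*I*pi/3) + 2*exp(-8*I*pi/9) + exp(-2*I*pi/9) + exp(4*I*pi/9) + 2*exp(2*I*pi/3)|^2 + 1*|1 + 2*exp(-2*I*pi/3) + exp(-4*I*pi/9) + exp(2*I*pi/9) + 2*exp(8*I*pi/9) + exp(2*I*pi/3) + 2*exp(4*I*pi/9)|^2 + 1*|4 + 2*exp(-2*I*pi/3) + 4*exp(2*I*pi/3)|^2 + 1*|1 + exp(-2*I*pi/3) + exp(-2*I*pi/9) + exp(-8*I*pi/9) + 2*exp(2*I*pi/9) + 2*exp(2*I*pi/3) + 2*exp(4*I*pi/9)|^2 + 1*|1 + 2*exp(-2*I*pi/3) + exp(-4*I*pi/9) + 2*exp(-8*I*pi/9) + exp(8*I*pi/9) + exp(2*I*pi/3) + 2*exp(2*I*pi/9)|^2]
  = (1/9)[(100) + (16 + 9*exp(-4*I*pi/9) + 10*exp(-2*I*pi/3) + 11*exp(-2*I*pi/9) + 12*exp(-8*I*pi/9) + 12*exp(8*I*pi/9) + 11*exp(2*I*pi/9) + 10*exp(2*I*pi/3) + 9*exp(4*I*pi/9)) + (16 + 11*exp(-4*I*pi/9) + 10*exp(-2*I*pi/3) + 12*exp(-2*I*pi/9) + 9*exp(-8*I*pi/9) + 9*exp(8*I*pi/9) + 12*exp(2*I*pi/9) + 10*exp(2*I*pi/3) + 11*exp(4*I*pi/9)) + (4) + (16 + 12*exp(-4*I*pi/9) + 10*exp(-2*I*pi/3) + 9*exp(-2*I*pi/9) + 11*exp(-8*I*pi/9) + 11*exp(8*I*pi/9) + 9*exp(2*I*pi/9) + 10*exp(2*I*pi/3) + 12*exp(4*I*pi/9)) + (16 + 12*exp(-4*I*pi/9) + 10*exp(-2*I*pi/3) + 9*exp(-2*I*pi/9) + 11*exp(-8*I*pi/9) + 11*exp(8*I*pi/9) + 9*exp(2*I*pi/9) + 10*exp(2*I*pi/3) + 12*exp(4*I*pi/9)) + (4) + (16 + 11*exp(-4*I*pi/9) + 10*exp(-2*I*pi/3) + 12*exp(-2*I*pi/9) + 9*exp(-8*I*pi/9) + 9*exp(8*I*pi/9) + 12*exp(2*I*pi/9) + 10*exp(2*I*pi/3) + 11*exp(4*I*pi/9)) + (16 + 9*exp(-4*I*pi/9) + 10*exp(-2*I*pi/3) + 11*exp(-2*I*pi/9) + 12*exp(-8*I*pi/9) + 12*exp(8*I*pi/9) + 11*exp(2*I*pi/9) + 10*exp(2*I*pi/3) + 9*exp(4*I*pi/9))] = 144/9 = 16.
(Exp terms are combined using exp(i*s)*conj(exp(i*t)) = exp(i*(s-t)), and sums of them are collapsed using the identity that for every m > 1 the m distinct m-th roots of unity sum to 0, e.g. 1 + exp(2*I*pi/3) + exp(-2*I*pi/3) = 0.)
A character is irreducible iff <chi, chi> = 1, so this representation is reducible.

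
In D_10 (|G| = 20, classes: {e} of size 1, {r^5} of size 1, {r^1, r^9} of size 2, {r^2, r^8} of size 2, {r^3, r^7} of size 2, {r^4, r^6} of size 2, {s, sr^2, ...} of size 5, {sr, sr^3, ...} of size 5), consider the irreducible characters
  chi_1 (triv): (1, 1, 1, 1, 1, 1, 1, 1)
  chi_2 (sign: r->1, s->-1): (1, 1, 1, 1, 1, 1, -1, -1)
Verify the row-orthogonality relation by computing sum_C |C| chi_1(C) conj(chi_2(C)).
Sum = 0; so <chi_1, chi_2> = 0 (distinct irreducibles are orthogonal).

Reasoning: Compute term by term over conjugacy classes (|C| * chi_1(C) * conj(chi_2(C))):
  1*(1)*conj(1) + 1*(1)*conj(1) + 2*(1)*conj(1) + 2*(1)*conj(1) + 2*(1)*conj(1) + 2*(1)*conj(1) + 5*(1)*conj(-1) + 5*(1)*conj(-1)
  = (1) + (1) + (2) + (2) + (2) + (2) + (-5) + (-5)
  = 0.
Dividing by |G| = 20 gives 0/20 = 0, matching the row-orthogonality relation <chi_1, chi_2> = [chi_1 = chi_2].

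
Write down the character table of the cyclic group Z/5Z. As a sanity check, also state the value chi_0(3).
Character table of Z/5Z (irreps indexed chi_0,...,chi_4 with chi_k(m) = zeta_5^(k*m), zeta_5 = exp(2*pi*i/5)):
  irrep \ class  {0} (size 1)  {1} (size 1)    {2} (size 1)    {3} (size 1)    {4} (size 1)  
  chi_0          1             1               1               1               1             
  chi_1          1             exp(2*I*pi/5)   exp(4*I*pi/5)   exp(-4*I*pi/5)  exp(-2*I*pi/5)
  chi_2          1             exp(4*I*pi/5)   exp(-2*I*pi/5)  exp(2*I*pi/5)   exp(-4*I*pi/5)
  chi_3          1             exp(-4*I*pi/5)  exp(2*I*pi/5)   exp(-2*I*pi/5)  exp(4*I*pi/5) 
  chi_4          1             exp(-2*I*pi/5)  exp(-4*I*pi/5)  exp(4*I*pi/5)   exp(2*I*pi/5) 

Spot check: chi_0(3) = zeta_5^(0*3) = zeta_5^0 = 1.

Derivation: Z/5Z is abelian, so all 5 irreducible complex representations are 1-dimensional. They are given by chi_k(m) = zeta_5^(k*m) for k = 0,...,4. Row orthogonality: sum_m chi_k(m) conj(chi_l(m)) = 5 * [k = l].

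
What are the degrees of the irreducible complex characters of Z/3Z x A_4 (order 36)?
Dimensions: 1, 1, 1, 1, 1, 1, 1, 1, 1, 3, 3, 3

Solution. There are 12 irreducibles (= number of conjugacy classes). Their dimensions d_i satisfy sum d_i^2 = |G| = 36: 1 + 1 + 1 + 1 + 1 + 1 + 1 + 1 + 1 + 9 + 9 + 9 = 36. (For the product with Z/3Z: each of the 3 1-dim characters of Z/3Z tensors with each irrep of A_4, giving 3 copies of each A_4-dimension.)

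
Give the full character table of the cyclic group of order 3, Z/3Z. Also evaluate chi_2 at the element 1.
Character table of Z/3Z (irreps indexed chi_0,...,chi_2 with chi_k(m) = zeta_3^(k*m), zeta_3 = exp(2*pi*i/3)):
  irrep \ class  {0} (size 1)  {1} (size 1)    {2} (size 1)  
  chi_0          1             1               1             
  chi_1          1             exp(2*I*pi/3)   exp(-2*I*pi/3)
  chi_2          1             exp(-2*I*pi/3)  exp(2*I*pi/3) 

Spot check: chi_2(1) = zeta_3^(2*1) = zeta_3^2 = exp(-2*I*pi/3).

Reasoning: Z/3Z is abelian, so all 3 irreducible complex representations are 1-dimensional. They are given by chi_k(m) = zeta_3^(k*m) for k = 0,...,2. Row orthogonality: sum_m chi_k(m) conj(chi_l(m)) = 3 * [k = l].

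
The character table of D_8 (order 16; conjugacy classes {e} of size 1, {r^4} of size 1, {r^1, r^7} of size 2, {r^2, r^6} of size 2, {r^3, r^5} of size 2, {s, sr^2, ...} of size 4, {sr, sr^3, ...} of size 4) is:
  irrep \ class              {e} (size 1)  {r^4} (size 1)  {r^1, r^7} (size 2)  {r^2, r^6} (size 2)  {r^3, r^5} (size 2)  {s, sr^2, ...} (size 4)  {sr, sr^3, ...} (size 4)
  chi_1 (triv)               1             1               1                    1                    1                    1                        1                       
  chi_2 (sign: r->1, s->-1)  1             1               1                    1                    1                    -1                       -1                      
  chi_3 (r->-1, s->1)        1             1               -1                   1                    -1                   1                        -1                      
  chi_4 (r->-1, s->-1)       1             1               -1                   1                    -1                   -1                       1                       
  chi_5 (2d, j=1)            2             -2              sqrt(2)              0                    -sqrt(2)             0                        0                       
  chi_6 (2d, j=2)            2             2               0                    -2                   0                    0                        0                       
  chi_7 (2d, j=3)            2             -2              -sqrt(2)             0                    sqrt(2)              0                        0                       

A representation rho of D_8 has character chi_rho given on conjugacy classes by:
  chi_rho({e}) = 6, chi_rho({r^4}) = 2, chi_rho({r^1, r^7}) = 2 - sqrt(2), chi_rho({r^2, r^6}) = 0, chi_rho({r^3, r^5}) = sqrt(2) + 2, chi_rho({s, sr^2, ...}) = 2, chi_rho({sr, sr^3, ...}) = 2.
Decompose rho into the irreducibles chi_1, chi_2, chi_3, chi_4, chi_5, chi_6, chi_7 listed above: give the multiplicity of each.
Multiplicities: chi_1: 2, chi_2: 0, chi_3: 0, chi_4: 0, chi_5: 0, chi_6: 1, chi_7: 1.

Details: Use <chi_rho, chi> = (1/|G|) sum_C |C| * chi_rho(C) * conj(chi(C)) with |G| = 16 for each irreducible chi in the table:
  <chi_rho, chi_1> = (1/16)[1*(6)*conj(1) + 1*(2)*conj(1) + 2*(2 - sqrt(2))*conj(1) + 2*(0)*conj(1) + 2*(sqrt(2) + 2)*conj(1) + 4*(2)*conj(1) + 4*(2)*conj(1)]
      = (1/16)[(6) + (2) + (4 - 2*sqrt(2)) + (0) + (2*sqrt(2) + 4) + (8) + (8)] = 32/16 = 2
  <chi_rho, chi_2> = (1/16)[1*(6)*conj(1) + 1*(2)*conj(1) + 2*(2 - sqrt(2))*conj(1) + 2*(0)*conj(1) + 2*(sqrt(2) + 2)*conj(1) + 4*(2)*conj(-1) + 4*(2)*conj(-1)]
      = (1/16)[(6) + (2) + (4 - 2*sqrt(2)) + (0) + (2*sqrt(2) + 4) + (-8) + (-8)] = 0/16 = 0
  <chi_rho, chi_3> = (1/16)[1*(6)*conj(1) + 1*(2)*conj(1) + 2*(2 - sqrt(2))*conj(-1) + 2*(0)*conj(1) + 2*(sqrt(2) + 2)*conj(-1) + 4*(2)*conj(1) + 4*(2)*conj(-1)]
      = (1/16)[(6) + (2) + (-4 + 2*sqrt(2)) + (0) + (-4 - 2*sqrt(2)) + (8) + (-8)] = 0/16 = 0
  <chi_rho, chi_4> = (1/16)[1*(6)*conj(1) + 1*(2)*conj(1) + 2*(2 - sqrt(2))*conj(-1) + 2*(0)*conj(1) + 2*(sqrt(2) + 2)*conj(-1) + 4*(2)*conj(-1) + 4*(2)*conj(1)]
      = (1/16)[(6) + (2) + (-4 + 2*sqrt(2)) + (0) + (-4 - 2*sqrt(2)) + (-8) + (8)] = 0/16 = 0
  <chi_rho, chi_5> = (1/16)[1*(6)*conj(2) + 1*(2)*conj(-2) + 2*(2 - sqrt(2))*conj(sqrt(2)) + 2*(0)*conj(0) + 2*(sqrt(2) + 2)*conj(-sqrt(2)) + 4*(2)*conj(0) + 4*(2)*conj(0)]
      = (1/16)[(12) + (-4) + (-4 + 4*sqrt(2)) + (0) + (-4*sqrt(2) - 4) + (0) + (0)] = 0/16 = 0
  <chi_rho, chi_6> = (1/16)[1*(6)*conj(2) + 1*(2)*conj(2) + 2*(2 - sqrt(2))*conj(0) + 2*(0)*conj(-2) + 2*(sqrt(2) + 2)*conj(0) + 4*(2)*conj(0) + 4*(2)*conj(0)]
      = (1/16)[(12) + (4) + (0) + (0) + (0) + (0) + (0)] = 16/16 = 1
  <chi_rho, chi_7> = (1/16)[1*(6)*conj(2) + 1*(2)*conj(-2) + 2*(2 - sqrt(2))*conj(-sqrt(2)) + 2*(0)*conj(0) + 2*(sqrt(2) + 2)*conj(sqrt(2)) + 4*(2)*conj(0) + 4*(2)*conj(0)]
      = (1/16)[(12) + (-4) + (4 - 4*sqrt(2)) + (0) + (4 + 4*sqrt(2)) + (0) + (0)] = 16/16 = 1
Dimension check: dim(rho) = sum (mult * dim) = 2*1 + 0*1 + 0*1 + 0*1 + 0*2 + 1*2 + 1*2 = 6 = chi_rho(e) = 6.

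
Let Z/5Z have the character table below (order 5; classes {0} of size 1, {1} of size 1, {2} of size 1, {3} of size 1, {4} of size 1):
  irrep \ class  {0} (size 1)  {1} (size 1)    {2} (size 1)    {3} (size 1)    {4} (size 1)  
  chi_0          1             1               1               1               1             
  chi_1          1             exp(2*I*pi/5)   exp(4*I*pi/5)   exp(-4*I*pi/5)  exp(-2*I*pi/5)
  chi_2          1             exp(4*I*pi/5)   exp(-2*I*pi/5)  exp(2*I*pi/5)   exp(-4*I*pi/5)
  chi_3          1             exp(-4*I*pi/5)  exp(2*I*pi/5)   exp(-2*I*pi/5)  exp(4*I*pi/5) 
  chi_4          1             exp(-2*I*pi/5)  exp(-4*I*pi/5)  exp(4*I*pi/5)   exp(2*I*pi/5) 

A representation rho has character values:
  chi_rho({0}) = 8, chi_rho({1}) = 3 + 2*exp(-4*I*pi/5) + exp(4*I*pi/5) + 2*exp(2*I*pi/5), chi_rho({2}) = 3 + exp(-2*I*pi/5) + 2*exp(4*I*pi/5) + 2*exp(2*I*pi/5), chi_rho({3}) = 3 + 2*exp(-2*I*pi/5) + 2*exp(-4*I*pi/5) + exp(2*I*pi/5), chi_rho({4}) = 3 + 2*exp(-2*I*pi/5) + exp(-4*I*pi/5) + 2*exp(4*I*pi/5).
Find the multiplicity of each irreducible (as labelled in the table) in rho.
Multiplicities: chi_0: 3, chi_1: 2, chi_2: 1, chi_3: 2, chi_4: 0.

Argument: Use <chi_rho, chi> = (1/|G|) sum_C |C| * chi_rho(C) * conj(chi(C)) with |G| = 5 for each irreducible chi in the table:
  <chi_rho, chi_0> = (1/5)[1*(8)*conj(1) + 1*(3 + 2*exp(-4*I*pi/5) + exp(4*I*pi/5) + 2*exp(2*I*pi/5))*conj(1) + 1*(3 + exp(-2*I*pi/5) + 2*exp(4*I*pi/5) + 2*exp(2*I*pi/5))*conj(1) + 1*(3 + 2*exp(-2*I*pi/5) + 2*exp(-4*I*pi/5) + exp(2*I*pi/5))*conj(1) + 1*(3 + 2*exp(-2*I*pi/5) + exp(-4*I*pi/5) + 2*exp(4*I*pi/5))*conj(1)]
      = (1/5)[(8) + (3 + 2*exp(-4*I*pi/5) + exp(4*I*pi/5) + 2*exp(2*I*pi/5)) + (3 + exp(-2*I*pi/5) + 2*exp(4*I*pi/5) + 2*exp(2*I*pi/5)) + (3 + 2*exp(-2*I*pi/5) + 2*exp(-4*I*pi/5) + exp(2*I*pi/5)) + (3 + 2*exp(-2*I*pi/5) + exp(-4*I*pi/5) + 2*exp(4*I*pi/5))] = 15/5 = 3
  <chi_rho, chi_1> = (1/5)[1*(8)*conj(1) + 1*(3 + 2*exp(-4*I*pi/5) + exp(4*I*pi/5) + 2*exp(2*I*pi/5))*conj(exp(2*I*pi/5)) + 1*(3 + exp(-2*I*pi/5) + 2*exp(4*I*pi/5) + 2*exp(2*I*pi/5))*conj(exp(4*I*pi/5)) + 1*(3 + 2*exp(-2*I*pi/5) + 2*exp(-4*I*pi/5) + exp(2*I*pi/5))*conj(exp(-4*I*pi/5)) + 1*(3 + 2*exp(-2*I*pi/5) + exp(-4*I*pi/5) + 2*exp(4*I*pi/5))*conj(exp(-2*I*pi/5))]
      = (1/5)[(8) + (2 + 3*exp(-2*I*pi/5) + exp(2*I*pi/5) + 2*exp(4*I*pi/5)) + (2 + 2*exp(-2*I*pi/5) + 3*exp(-4*I*pi/5) + exp(4*I*pi/5)) + (2 + exp(-4*I*pi/5) + 3*exp(4*I*pi/5) + 2*exp(2*I*pi/5)) + (2 + 2*exp(-4*I*pi/5) + exp(-2*I*pi/5) + 3*exp(2*I*pi/5))] = 10/5 = 2
  <chi_rho, chi_2> = (1/5)[1*(8)*conj(1) + 1*(3 + 2*exp(-4*I*pi/5) + exp(4*I*pi/5) + 2*exp(2*I*pi/5))*conj(exp(4*I*pi/5)) + 1*(3 + exp(-2*I*pi/5) + 2*exp(4*I*pi/5) + 2*exp(2*I*pi/5))*conj(exp(-2*I*pi/5)) + 1*(3 + 2*exp(-2*I*pi/5) + 2*exp(-4*I*pi/5) + exp(2*I*pi/5))*conj(exp(2*I*pi/5)) + 1*(3 + 2*exp(-2*I*pi/5) + exp(-4*I*pi/5) + 2*exp(4*I*pi/5))*conj(exp(-4*I*pi/5))]
      = (1/5)[(8) + (1 + 2*exp(-2*I*pi/5) + 3*exp(-4*I*pi/5) + 2*exp(2*I*pi/5)) + (1 + 2*exp(-4*I*pi/5) + 2*exp(4*I*pi/5) + 3*exp(2*I*pi/5)) + (1 + 3*exp(-2*I*pi/5) + 2*exp(-4*I*pi/5) + 2*exp(4*I*pi/5)) + (1 + 2*exp(-2*I*pi/5) + 3*exp(4*I*pi/5) + 2*exp(2*I*pi/5))] = 5/5 = 1
  <chi_rho, chi_3> = (1/5)[1*(8)*conj(1) + 1*(3 + 2*exp(-4*I*pi/5) + exp(4*I*pi/5) + 2*exp(2*I*pi/5))*conj(exp(-4*I*pi/5)) + 1*(3 + exp(-2*I*pi/5) + 2*exp(4*I*pi/5) + 2*exp(2*I*pi/5))*conj(exp(2*I*pi/5)) + 1*(3 + 2*exp(-2*I*pi/5) + 2*exp(-4*I*pi/5) + exp(2*I*pi/5))*conj(exp(-2*I*pi/5)) + 1*(3 + 2*exp(-2*I*pi/5) + exp(-4*I*pi/5) + 2*exp(4*I*pi/5))*conj(exp(4*I*pi/5))]
      = (1/5)[(8) + (2 + 2*exp(-4*I*pi/5) + exp(-2*I*pi/5) + 3*exp(4*I*pi/5)) + (2 + 3*exp(-2*I*pi/5) + exp(-4*I*pi/5) + 2*exp(2*I*pi/5)) + (2 + 2*exp(-2*I*pi/5) + exp(4*I*pi/5) + 3*exp(2*I*pi/5)) + (2 + 3*exp(-4*I*pi/5) + exp(2*I*pi/5) + 2*exp(4*I*pi/5))] = 10/5 = 2
  <chi_rho, chi_4> = (1/5)[1*(8)*conj(1) + 1*(3 + 2*exp(-4*I*pi/5) + exp(4*I*pi/5) + 2*exp(2*I*pi/5))*conj(exp(-2*I*pi/5)) + 1*(3 + exp(-2*I*pi/5) + 2*exp(4*I*pi/5) + 2*exp(2*I*pi/5))*conj(exp(-4*I*pi/5)) + 1*(3 + 2*exp(-2*I*pi/5) + 2*exp(-4*I*pi/5) + exp(2*I*pi/5))*conj(exp(4*I*pi/5)) + 1*(3 + 2*exp(-2*I*pi/5) + exp(-4*I*pi/5) + 2*exp(4*I*pi/5))*conj(exp(2*I*pi/5))]
      = (1/5)[(8) + (2*exp(-2*I*pi/5) + exp(-4*I*pi/5) + 2*exp(4*I*pi/5) + 3*exp(2*I*pi/5)) + (2*exp(-2*I*pi/5) + 2*exp(-4*I*pi/5) + exp(2*I*pi/5) + 3*exp(4*I*pi/5)) + (3*exp(-4*I*pi/5) + exp(-2*I*pi/5) + 2*exp(4*I*pi/5) + 2*exp(2*I*pi/5)) + (3*exp(-2*I*pi/5) + 2*exp(-4*I*pi/5) + exp(4*I*pi/5) + 2*exp(2*I*pi/5))] = 0/5 = 0
(Exp terms are combined using exp(i*s)*conj(exp(i*t)) = exp(i*(s-t)), and sums of them are collapsed using the identity that for every m > 1 the m distinct m-th roots of unity sum to 0, e.g. 1 + exp(2*I*pi/3) + exp(-2*I*pi/3) = 0.)
Dimension check: dim(rho) = sum (mult * dim) = 3*1 + 2*1 + 1*1 + 2*1 + 0*1 = 8 = chi_rho(e) = 8.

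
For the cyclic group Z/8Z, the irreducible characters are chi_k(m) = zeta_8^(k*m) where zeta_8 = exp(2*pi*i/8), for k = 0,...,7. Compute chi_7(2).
chi_7(2) = zeta_8^14 = -I

Working: chi_7(2) = zeta_8^(7*2) = zeta_8^14. Since zeta_8^8 = 1, this equals zeta_8^6 = exp(2*pi*i*6/8) = -I.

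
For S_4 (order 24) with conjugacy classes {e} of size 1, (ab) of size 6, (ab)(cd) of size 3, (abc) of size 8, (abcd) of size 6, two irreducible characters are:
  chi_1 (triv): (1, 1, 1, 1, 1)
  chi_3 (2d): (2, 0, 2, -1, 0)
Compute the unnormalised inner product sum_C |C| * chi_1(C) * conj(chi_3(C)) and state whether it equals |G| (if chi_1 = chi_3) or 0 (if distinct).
Sum = 0; so <chi_1, chi_3> = 0 (distinct irreducibles are orthogonal).

Details: Compute term by term over conjugacy classes (|C| * chi_1(C) * conj(chi_3(C))):
  1*(1)*conj(2) + 6*(1)*conj(0) + 3*(1)*conj(2) + 8*(1)*conj(-1) + 6*(1)*conj(0)
  = (2) + (0) + (6) + (-8) + (0)
  = 0.
Dividing by |G| = 24 gives 0/24 = 0, matching the row-orthogonality relation <chi_1, chi_3> = [chi_1 = chi_3].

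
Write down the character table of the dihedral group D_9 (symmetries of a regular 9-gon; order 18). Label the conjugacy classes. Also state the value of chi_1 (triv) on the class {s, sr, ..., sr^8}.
Conjugacy classes: {e} of size 1, {r^1, r^8} of size 2, {r^2, r^7} of size 2, {r^3, r^6} of size 2, {r^4, r^5} of size 2, {s, sr, ..., sr^8} of size 9.
Character table:
  irrep \ class              {e} (size 1)  {r^1, r^8} (size 2)  {r^2, r^7} (size 2)  {r^3, r^6} (size 2)  {r^4, r^5} (size 2)  {s, sr, ..., sr^8} (size 9)
  chi_1 (triv)               1             1                    1                    1                    1                    1                          
  chi_2 (sign: r->1, s->-1)  1             1                    1                    1                    1                    -1                         
  chi_3 (2d, j=1)            2             2*cos(2*pi/9)        2*cos(4*pi/9)        -1                   -2*cos(pi/9)         0                          
  chi_4 (2d, j=2)            2             2*cos(4*pi/9)        -2*cos(pi/9)         -1                   2*cos(2*pi/9)        0                          
  chi_5 (2d, j=3)            2             -1                   -1                   2                    -1                   0                          
  chi_6 (2d, j=4)            2             -2*cos(pi/9)         2*cos(2*pi/9)        -1                   2*cos(4*pi/9)        0                          

Spot check: chi_1 (triv) on {s, sr, ..., sr^8} = 1.

Reasoning: D_9 has order 2*9 = 18 with 6 conjugacy classes, hence 6 irreducibles. Sum of squared dims 1 + 1 + 4 + 4 + 4 + 4 = 18 = |G|. Linear characters come from the abelianisation; the 2-dimensional irreps have character r^k -> 2*cos(2*pi*j*k/9), reflections -> 0.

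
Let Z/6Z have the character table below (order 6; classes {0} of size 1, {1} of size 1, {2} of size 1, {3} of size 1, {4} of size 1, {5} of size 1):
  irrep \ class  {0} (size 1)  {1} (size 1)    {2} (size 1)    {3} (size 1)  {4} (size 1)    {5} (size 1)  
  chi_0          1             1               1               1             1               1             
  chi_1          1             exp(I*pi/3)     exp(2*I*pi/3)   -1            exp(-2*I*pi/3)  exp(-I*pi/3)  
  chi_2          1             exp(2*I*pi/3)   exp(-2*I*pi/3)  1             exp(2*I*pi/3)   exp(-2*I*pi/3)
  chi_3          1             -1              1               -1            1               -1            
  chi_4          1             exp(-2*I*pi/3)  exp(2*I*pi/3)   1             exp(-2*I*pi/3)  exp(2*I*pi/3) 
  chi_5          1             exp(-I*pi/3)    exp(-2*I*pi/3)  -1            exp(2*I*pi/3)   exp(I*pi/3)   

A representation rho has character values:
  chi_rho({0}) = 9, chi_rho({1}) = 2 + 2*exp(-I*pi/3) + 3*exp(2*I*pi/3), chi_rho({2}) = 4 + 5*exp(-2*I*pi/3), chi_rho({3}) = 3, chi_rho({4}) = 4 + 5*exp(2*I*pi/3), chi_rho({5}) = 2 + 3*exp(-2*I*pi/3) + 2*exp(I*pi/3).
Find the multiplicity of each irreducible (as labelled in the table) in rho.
Multiplicities: chi_0: 3, chi_1: 0, chi_2: 3, chi_3: 1, chi_4: 0, chi_5: 2.

Working: Use <chi_rho, chi> = (1/|G|) sum_C |C| * chi_rho(C) * conj(chi(C)) with |G| = 6 for each irreducible chi in the table:
  <chi_rho, chi_0> = (1/6)[1*(9)*conj(1) + 1*(2 + 2*exp(-I*pi/3) + 3*exp(2*I*pi/3))*conj(1) + 1*(4 + 5*exp(-2*I*pi/3))*conj(1) + 1*(3)*conj(1) + 1*(4 + 5*exp(2*I*pi/3))*conj(1) + 1*(2 + 3*exp(-2*I*pi/3) + 2*exp(I*pi/3))*conj(1)]
      = (1/6)[(9) + (2 + 2*exp(-I*pi/3) + 3*exp(2*I*pi/3)) + (4 + 5*exp(-2*I*pi/3)) + (3) + (4 + 5*exp(2*I*pi/3)) + (2 + 3*exp(-2*I*pi/3) + 2*exp(I*pi/3))] = 18/6 = 3
  <chi_rho, chi_1> = (1/6)[1*(9)*conj(1) + 1*(2 + 2*exp(-I*pi/3) + 3*exp(2*I*pi/3))*conj(exp(I*pi/3)) + 1*(4 + 5*exp(-2*I*pi/3))*conj(exp(2*I*pi/3)) + 1*(3)*conj(-1) + 1*(4 + 5*exp(2*I*pi/3))*conj(exp(-2*I*pi/3)) + 1*(2 + 3*exp(-2*I*pi/3) + 2*exp(I*pi/3))*conj(exp(-I*pi/3))]
      = (1/6)[(9) + (2*exp(-2*I*pi/3) + 2*exp(-I*pi/3) + 3*exp(I*pi/3)) + (4*exp(-2*I*pi/3) + 5*exp(2*I*pi/3)) + (-3) + (5*exp(-2*I*pi/3) + 4*exp(2*I*pi/3)) + (3*exp(-I*pi/3) + 2*exp(2*I*pi/3) + 2*exp(I*pi/3))] = 0/6 = 0
  <chi_rho, chi_2> = (1/6)[1*(9)*conj(1) + 1*(2 + 2*exp(-I*pi/3) + 3*exp(2*I*pi/3))*conj(exp(2*I*pi/3)) + 1*(4 + 5*exp(-2*I*pi/3))*conj(exp(-2*I*pi/3)) + 1*(3)*conj(1) + 1*(4 + 5*exp(2*I*pi/3))*conj(exp(2*I*pi/3)) + 1*(2 + 3*exp(-2*I*pi/3) + 2*exp(I*pi/3))*conj(exp(-2*I*pi/3))]
      = (1/6)[(9) + (1 + 2*exp(-2*I*pi/3)) + (5 + 4*exp(2*I*pi/3)) + (3) + (5 + 4*exp(-2*I*pi/3)) + (1 + 2*exp(2*I*pi/3))] = 18/6 = 3
  <chi_rho, chi_3> = (1/6)[1*(9)*conj(1) + 1*(2 + 2*exp(-I*pi/3) + 3*exp(2*I*pi/3))*conj(-1) + 1*(4 + 5*exp(-2*I*pi/3))*conj(1) + 1*(3)*conj(-1) + 1*(4 + 5*exp(2*I*pi/3))*conj(1) + 1*(2 + 3*exp(-2*I*pi/3) + 2*exp(I*pi/3))*conj(-1)]
      = (1/6)[(9) + (-2 - 3*exp(2*I*pi/3) - 2*exp(-I*pi/3)) + (4 + 5*exp(-2*I*pi/3)) + (-3) + (4 + 5*exp(2*I*pi/3)) + (-2 - 2*exp(I*pi/3) - 3*exp(-2*I*pi/3))] = 6/6 = 1
  <chi_rho, chi_4> = (1/6)[1*(9)*conj(1) + 1*(2 + 2*exp(-I*pi/3) + 3*exp(2*I*pi/3))*conj(exp(-2*I*pi/3)) + 1*(4 + 5*exp(-2*I*pi/3))*conj(exp(2*I*pi/3)) + 1*(3)*conj(1) + 1*(4 + 5*exp(2*I*pi/3))*conj(exp(-2*I*pi/3)) + 1*(2 + 3*exp(-2*I*pi/3) + 2*exp(I*pi/3))*conj(exp(2*I*pi/3))]
      = (1/6)[(9) + (3*exp(-2*I*pi/3) + 2*exp(2*I*pi/3) + 2*exp(I*pi/3)) + (4*exp(-2*I*pi/3) + 5*exp(2*I*pi/3)) + (3) + (5*exp(-2*I*pi/3) + 4*exp(2*I*pi/3)) + (2*exp(-2*I*pi/3) + 2*exp(-I*pi/3) + 3*exp(2*I*pi/3))] = 0/6 = 0
  <chi_rho, chi_5> = (1/6)[1*(9)*conj(1) + 1*(2 + 2*exp(-I*pi/3) + 3*exp(2*I*pi/3))*conj(exp(-I*pi/3)) + 1*(4 + 5*exp(-2*I*pi/3))*conj(exp(-2*I*pi/3)) + 1*(3)*conj(-1) + 1*(4 + 5*exp(2*I*pi/3))*conj(exp(2*I*pi/3)) + 1*(2 + 3*exp(-2*I*pi/3) + 2*exp(I*pi/3))*conj(exp(I*pi/3))]
      = (1/6)[(9) + (-1 + 2*exp(I*pi/3)) + (5 + 4*exp(2*I*pi/3)) + (-3) + (5 + 4*exp(-2*I*pi/3)) + (-1 + 2*exp(-I*pi/3))] = 12/6 = 2
(Exp terms are combined using exp(i*s)*conj(exp(i*t)) = exp(i*(s-t)), and sums of them are collapsed using the identity that for every m > 1 the m distinct m-th roots of unity sum to 0, e.g. 1 + exp(2*I*pi/3) + exp(-2*I*pi/3) = 0.)
Dimension check: dim(rho) = sum (mult * dim) = 3*1 + 0*1 + 3*1 + 1*1 + 0*1 + 2*1 = 9 = chi_rho(e) = 9.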